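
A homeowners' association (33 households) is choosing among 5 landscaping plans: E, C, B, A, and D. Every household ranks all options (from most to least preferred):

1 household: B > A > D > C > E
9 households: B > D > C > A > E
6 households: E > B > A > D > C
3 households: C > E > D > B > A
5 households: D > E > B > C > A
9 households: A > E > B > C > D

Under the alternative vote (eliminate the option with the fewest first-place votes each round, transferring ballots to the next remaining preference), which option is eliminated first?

Round 1: E 6, C 3, B 10, A 9, D 5. Eliminate C.

C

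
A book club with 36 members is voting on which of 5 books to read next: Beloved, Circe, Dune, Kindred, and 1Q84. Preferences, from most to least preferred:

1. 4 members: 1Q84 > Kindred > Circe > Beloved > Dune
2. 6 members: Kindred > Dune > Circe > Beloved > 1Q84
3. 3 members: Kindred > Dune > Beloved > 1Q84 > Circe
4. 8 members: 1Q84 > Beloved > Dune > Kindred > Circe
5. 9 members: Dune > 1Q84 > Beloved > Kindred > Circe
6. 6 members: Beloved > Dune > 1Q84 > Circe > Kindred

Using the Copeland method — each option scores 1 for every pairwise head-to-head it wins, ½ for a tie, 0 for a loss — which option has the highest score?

Beloved: beats Circe and Kindred; ties Dune; loses to 1Q84 → score 2.5.
Circe: loses to Beloved, Dune, Kindred, and 1Q84 → score 0.
Dune: beats Circe, Kindred, and 1Q84; ties Beloved → score 3.5.
Kindred: beats Circe; loses to Beloved, Dune, and 1Q84 → score 1.
1Q84: beats Beloved, Circe, and Kindred; loses to Dune → score 3.
Dune has the best pairwise record.

Dune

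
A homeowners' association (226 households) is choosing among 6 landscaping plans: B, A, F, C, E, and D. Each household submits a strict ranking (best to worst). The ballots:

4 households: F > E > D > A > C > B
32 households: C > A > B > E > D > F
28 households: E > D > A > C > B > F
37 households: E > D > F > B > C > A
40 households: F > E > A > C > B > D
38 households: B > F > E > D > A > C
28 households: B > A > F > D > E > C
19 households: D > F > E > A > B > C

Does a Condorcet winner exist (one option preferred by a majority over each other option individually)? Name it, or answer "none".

none

Checking pairwise contests:
A beats B 123–103.
F beats A 138–88.
B beats F 126–100.
B beats C 122–104.
F beats E 129–97.
B beats D 138–88.
Every option loses at least one head-to-head, so there is no Condorcet winner.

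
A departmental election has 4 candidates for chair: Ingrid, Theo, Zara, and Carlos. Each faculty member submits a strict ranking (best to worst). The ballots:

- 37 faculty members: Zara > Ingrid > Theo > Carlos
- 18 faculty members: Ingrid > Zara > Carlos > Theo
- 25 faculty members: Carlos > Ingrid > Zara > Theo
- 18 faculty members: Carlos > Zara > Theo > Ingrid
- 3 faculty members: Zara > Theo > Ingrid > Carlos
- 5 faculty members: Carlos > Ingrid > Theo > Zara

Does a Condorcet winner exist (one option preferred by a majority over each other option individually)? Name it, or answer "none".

Zara vs Ingrid: 58–48 for Zara.
Zara vs Theo: 101–5 for Zara.
Zara vs Carlos: 58–48 for Zara.
Zara beats every other option head-to-head.

Zara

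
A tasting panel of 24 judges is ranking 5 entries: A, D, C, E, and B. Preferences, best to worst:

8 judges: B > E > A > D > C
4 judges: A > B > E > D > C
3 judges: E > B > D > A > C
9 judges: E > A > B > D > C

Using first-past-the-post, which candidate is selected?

First-place votes: A 4, D 0, C 0, E 12, B 8.
E has the most first-place votes.

E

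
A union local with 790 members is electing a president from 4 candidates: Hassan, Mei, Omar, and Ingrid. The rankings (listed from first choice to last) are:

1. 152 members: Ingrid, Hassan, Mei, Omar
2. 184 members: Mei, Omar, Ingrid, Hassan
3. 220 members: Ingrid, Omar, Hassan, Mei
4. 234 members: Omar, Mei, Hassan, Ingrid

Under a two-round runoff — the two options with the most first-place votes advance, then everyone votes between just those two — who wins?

Round 1 first-place votes: Hassan 0, Mei 184, Omar 234, Ingrid 372.
Ingrid and Omar advance.
Runoff: Ingrid is preferred to Omar by 372 voters; Omar by 418.
Omar wins the runoff.

Omar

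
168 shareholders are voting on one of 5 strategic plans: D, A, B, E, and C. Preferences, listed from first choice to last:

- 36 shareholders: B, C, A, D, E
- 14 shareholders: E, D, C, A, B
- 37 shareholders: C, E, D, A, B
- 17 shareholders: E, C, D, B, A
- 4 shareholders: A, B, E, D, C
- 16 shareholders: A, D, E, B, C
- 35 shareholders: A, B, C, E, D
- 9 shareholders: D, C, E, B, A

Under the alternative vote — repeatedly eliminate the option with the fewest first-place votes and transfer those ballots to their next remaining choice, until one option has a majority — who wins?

C

Round 1: D 9, A 55, B 36, E 31, C 37. Eliminate D.
Round 2: A 55, B 36, E 31, C 46. Eliminate E.
Round 3: A 55, B 36, C 77. Eliminate B.
Round 4: A 55, C 113. C has a majority.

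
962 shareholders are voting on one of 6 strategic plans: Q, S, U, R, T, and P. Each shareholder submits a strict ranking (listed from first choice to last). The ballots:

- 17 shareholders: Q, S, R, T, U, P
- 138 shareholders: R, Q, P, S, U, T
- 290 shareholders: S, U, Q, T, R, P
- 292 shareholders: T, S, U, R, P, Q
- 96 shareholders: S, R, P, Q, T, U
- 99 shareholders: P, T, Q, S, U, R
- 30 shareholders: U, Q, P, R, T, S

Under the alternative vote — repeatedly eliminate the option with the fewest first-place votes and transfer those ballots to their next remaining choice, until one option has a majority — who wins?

Round 1: Q 17, S 386, U 30, R 138, T 292, P 99. Eliminate Q.
Round 2: S 403, U 30, R 138, T 292, P 99. Eliminate U.
Round 3: S 403, R 138, T 292, P 129. Eliminate P.
Round 4: S 403, R 168, T 391. Eliminate R.
Round 5: S 541, T 421. S has a majority.

S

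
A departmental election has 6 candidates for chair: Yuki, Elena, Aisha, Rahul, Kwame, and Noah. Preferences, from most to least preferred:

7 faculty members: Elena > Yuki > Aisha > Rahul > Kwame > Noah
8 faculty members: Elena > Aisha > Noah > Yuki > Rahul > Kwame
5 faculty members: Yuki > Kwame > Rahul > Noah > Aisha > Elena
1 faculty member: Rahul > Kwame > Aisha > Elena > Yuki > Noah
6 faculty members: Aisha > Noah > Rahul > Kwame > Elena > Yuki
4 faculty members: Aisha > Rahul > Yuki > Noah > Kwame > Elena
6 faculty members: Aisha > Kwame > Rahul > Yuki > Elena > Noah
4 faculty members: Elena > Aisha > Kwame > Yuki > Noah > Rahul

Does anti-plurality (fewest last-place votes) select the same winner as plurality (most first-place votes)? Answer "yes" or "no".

no

Anti-plurality — last-place votes: Yuki 6, Elena 9, Aisha 0, Rahul 4, Kwame 8, Noah 14. Winner: Aisha.
Plurality — first-place votes: Yuki 5, Elena 19, Aisha 16, Rahul 1, Kwame 0, Noah 0. Winner: Elena.
The two methods disagree.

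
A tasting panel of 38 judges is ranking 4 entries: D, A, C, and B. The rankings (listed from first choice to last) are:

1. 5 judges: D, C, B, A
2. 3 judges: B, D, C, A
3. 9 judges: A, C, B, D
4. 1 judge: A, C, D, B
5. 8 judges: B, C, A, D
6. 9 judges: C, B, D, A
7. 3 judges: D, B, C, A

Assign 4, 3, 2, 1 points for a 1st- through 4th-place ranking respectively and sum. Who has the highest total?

C

D: 5·4 + 3·3 + 9·1 + 1·2 + 8·1 + 9·2 + 3·4 = 78
A: 5·1 + 3·1 + 9·4 + 1·4 + 8·2 + 9·1 + 3·1 = 76
C: 5·3 + 3·2 + 9·3 + 1·3 + 8·3 + 9·4 + 3·2 = 117
B: 5·2 + 3·4 + 9·2 + 1·1 + 8·4 + 9·3 + 3·3 = 109
C has the highest Borda score (117).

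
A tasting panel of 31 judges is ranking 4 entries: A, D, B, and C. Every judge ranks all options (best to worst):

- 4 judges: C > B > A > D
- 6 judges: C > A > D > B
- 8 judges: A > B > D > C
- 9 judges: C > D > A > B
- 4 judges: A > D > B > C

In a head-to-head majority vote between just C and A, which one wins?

C

Voters preferring C to A: 19; preferring A to C: 12.
C wins the head-to-head.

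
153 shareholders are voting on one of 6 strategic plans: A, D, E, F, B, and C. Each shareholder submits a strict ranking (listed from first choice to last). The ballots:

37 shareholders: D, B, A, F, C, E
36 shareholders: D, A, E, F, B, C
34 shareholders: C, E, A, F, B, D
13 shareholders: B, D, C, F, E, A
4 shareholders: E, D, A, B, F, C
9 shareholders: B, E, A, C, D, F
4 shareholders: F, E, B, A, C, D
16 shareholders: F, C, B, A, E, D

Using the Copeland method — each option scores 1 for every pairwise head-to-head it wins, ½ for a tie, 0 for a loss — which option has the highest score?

D

A: beats E, F, and C; loses to D and B → score 3.
D: beats A, E, F, B, and C → score 5.
E: beats F and B; loses to A, D, and C → score 2.
F: beats B and C; loses to A, D, and E → score 2.
B: beats A and C; loses to D, E, and F → score 2.
C: beats E; loses to A, D, F, and B → score 1.
D has the best pairwise record.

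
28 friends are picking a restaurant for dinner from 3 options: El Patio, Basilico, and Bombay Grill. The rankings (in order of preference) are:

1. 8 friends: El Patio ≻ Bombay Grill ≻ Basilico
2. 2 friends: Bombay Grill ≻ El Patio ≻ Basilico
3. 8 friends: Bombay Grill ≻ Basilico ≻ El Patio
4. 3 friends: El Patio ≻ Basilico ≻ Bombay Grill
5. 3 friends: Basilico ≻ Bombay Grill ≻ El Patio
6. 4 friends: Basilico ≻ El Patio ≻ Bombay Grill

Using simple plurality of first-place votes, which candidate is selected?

El Patio

First-place votes: El Patio 11, Basilico 7, Bombay Grill 10.
El Patio has the most first-place votes.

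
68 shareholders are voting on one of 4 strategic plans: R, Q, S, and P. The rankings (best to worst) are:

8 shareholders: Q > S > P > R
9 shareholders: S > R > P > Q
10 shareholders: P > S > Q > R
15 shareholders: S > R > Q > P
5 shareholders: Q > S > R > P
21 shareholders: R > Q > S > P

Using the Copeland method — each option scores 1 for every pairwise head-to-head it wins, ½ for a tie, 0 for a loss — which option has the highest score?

R: beats Q and P; loses to S → score 2.
Q: beats P; ties S; loses to R → score 1.5.
S: beats R and P; ties Q → score 2.5.
P: loses to R, Q, and S → score 0.
S has the best pairwise record.

S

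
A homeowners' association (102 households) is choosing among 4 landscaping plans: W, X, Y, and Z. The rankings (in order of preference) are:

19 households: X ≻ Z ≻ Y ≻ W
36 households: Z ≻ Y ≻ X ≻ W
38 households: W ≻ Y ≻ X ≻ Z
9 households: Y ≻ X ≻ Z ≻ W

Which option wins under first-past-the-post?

W

First-place votes: W 38, X 19, Y 9, Z 36.
W has the most first-place votes.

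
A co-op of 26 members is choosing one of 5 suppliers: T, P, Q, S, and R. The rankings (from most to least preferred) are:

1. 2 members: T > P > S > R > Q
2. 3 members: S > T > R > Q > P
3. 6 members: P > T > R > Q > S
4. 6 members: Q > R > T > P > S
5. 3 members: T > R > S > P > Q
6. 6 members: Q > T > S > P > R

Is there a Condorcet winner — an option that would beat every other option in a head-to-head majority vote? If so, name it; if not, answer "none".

T vs P: 20–6 for T.
T vs Q: 14–12 for T.
T vs S: 23–3 for T.
T vs R: 20–6 for T.
T beats every other option head-to-head.

T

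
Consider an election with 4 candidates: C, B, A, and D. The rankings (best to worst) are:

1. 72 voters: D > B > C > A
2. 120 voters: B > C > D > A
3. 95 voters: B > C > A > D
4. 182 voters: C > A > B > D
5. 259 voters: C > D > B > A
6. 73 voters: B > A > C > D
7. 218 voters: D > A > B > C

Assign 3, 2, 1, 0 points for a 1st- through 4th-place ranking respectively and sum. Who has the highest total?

C

C: 72·1 + 120·2 + 95·2 + 182·3 + 259·3 + 73·1 + 218·0 = 1898
B: 72·2 + 120·3 + 95·3 + 182·1 + 259·1 + 73·3 + 218·1 = 1667
A: 72·0 + 120·0 + 95·1 + 182·2 + 259·0 + 73·2 + 218·2 = 1041
D: 72·3 + 120·1 + 95·0 + 182·0 + 259·2 + 73·0 + 218·3 = 1508
C has the highest Borda score (1898).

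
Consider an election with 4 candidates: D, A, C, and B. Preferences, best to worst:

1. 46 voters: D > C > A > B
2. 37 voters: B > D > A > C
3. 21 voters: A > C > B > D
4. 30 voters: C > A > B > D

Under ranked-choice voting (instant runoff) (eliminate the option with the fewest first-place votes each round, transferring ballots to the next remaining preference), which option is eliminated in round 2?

B

Round 1: D 46, A 21, C 30, B 37. Eliminate A.
Round 2: D 46, C 51, B 37. Eliminate B.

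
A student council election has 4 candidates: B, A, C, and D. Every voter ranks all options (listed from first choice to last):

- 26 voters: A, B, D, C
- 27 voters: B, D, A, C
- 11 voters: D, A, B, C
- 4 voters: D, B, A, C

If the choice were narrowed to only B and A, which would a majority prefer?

Voters preferring B to A: 31; preferring A to B: 37.
A wins the head-to-head.

A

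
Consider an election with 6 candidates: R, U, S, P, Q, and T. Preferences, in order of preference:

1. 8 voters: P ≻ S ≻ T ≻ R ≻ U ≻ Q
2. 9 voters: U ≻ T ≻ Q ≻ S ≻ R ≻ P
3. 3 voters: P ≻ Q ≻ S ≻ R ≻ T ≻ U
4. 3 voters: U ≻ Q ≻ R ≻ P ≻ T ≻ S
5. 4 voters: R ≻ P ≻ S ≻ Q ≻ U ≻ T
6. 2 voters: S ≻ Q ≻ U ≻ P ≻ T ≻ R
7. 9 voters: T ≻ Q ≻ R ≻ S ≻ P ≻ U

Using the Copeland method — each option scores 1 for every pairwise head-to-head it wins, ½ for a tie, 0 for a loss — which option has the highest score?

R: beats U and P; loses to S, Q, and T → score 2.
U: beats Q; loses to R, S, P, and T → score 1.
S: beats R, U, and P; loses to Q and T → score 3.
P: beats U and T; loses to R, S, and Q → score 2.
Q: beats R, S, and P; loses to U and T → score 3.
T: beats R, U, S, and Q; loses to P → score 4.
T has the best pairwise record.

T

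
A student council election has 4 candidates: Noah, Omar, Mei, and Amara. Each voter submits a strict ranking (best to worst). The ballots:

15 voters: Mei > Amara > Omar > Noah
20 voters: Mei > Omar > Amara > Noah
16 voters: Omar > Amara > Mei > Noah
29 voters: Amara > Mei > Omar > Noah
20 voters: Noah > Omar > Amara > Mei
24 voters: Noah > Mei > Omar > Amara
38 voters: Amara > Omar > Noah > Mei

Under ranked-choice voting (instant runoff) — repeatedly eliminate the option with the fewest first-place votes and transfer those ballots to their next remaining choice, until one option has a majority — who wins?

Amara

Round 1: Noah 44, Omar 16, Mei 35, Amara 67. Eliminate Omar.
Round 2: Noah 44, Mei 35, Amara 83. Amara has a majority.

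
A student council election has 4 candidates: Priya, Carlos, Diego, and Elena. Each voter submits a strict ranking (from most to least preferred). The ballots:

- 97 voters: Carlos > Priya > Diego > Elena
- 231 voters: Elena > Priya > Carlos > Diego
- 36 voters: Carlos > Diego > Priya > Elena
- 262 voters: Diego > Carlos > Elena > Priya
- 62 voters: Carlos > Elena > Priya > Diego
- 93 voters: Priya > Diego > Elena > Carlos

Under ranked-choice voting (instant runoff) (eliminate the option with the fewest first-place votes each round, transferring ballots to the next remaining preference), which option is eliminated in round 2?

Round 1: Priya 93, Carlos 195, Diego 262, Elena 231. Eliminate Priya.
Round 2: Carlos 195, Diego 355, Elena 231. Eliminate Carlos.

Carlos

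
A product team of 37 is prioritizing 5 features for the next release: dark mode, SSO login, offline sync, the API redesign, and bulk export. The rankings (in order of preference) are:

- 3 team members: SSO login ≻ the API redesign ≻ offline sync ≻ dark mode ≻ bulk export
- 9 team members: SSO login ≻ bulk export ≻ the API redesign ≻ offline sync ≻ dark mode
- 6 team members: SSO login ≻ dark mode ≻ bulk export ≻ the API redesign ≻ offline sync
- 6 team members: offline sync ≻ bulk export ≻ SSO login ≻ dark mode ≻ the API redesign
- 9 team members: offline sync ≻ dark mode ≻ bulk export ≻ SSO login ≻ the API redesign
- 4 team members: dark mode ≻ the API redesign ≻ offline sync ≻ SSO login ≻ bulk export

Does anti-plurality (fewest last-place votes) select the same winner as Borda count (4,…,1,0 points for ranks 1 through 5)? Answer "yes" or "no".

Anti-plurality — last-place votes: dark mode 9, SSO login 0, offline sync 6, the API redesign 15, bulk export 7. Winner: SSO login.
Borda — scores: dark mode 70, SSO login 97, offline sync 83, the API redesign 45, bulk export 75. Winner: SSO login.
The two methods agree.

yes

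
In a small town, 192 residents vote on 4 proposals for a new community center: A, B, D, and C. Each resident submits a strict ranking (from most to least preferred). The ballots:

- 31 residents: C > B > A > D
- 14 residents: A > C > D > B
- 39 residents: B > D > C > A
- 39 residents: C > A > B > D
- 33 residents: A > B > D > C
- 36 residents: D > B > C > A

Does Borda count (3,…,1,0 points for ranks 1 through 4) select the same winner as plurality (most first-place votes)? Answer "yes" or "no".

no

Borda — scores: A 250, B 356, D 233, C 313. Winner: B.
Plurality — first-place votes: A 47, B 39, D 36, C 70. Winner: C.
The two methods disagree.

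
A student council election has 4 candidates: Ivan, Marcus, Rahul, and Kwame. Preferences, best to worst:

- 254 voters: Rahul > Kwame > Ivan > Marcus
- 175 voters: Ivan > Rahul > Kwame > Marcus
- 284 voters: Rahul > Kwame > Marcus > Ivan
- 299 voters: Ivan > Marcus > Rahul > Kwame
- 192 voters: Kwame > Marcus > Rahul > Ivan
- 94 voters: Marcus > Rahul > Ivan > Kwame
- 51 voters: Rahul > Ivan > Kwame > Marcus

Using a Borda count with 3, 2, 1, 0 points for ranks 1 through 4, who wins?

Ivan: 254·1 + 175·3 + 284·0 + 299·3 + 192·0 + 94·1 + 51·2 = 1872
Marcus: 254·0 + 175·0 + 284·1 + 299·2 + 192·2 + 94·3 + 51·0 = 1548
Rahul: 254·3 + 175·2 + 284·3 + 299·1 + 192·1 + 94·2 + 51·3 = 2796
Kwame: 254·2 + 175·1 + 284·2 + 299·0 + 192·3 + 94·0 + 51·1 = 1878
Rahul has the highest Borda score (2796).

Rahul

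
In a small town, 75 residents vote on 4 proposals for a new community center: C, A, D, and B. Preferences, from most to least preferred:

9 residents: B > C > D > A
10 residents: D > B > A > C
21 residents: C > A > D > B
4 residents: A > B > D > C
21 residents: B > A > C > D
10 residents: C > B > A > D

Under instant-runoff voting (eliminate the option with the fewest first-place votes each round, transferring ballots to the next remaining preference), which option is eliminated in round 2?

D

Round 1: C 31, A 4, D 10, B 30. Eliminate A.
Round 2: C 31, D 10, B 34. Eliminate D.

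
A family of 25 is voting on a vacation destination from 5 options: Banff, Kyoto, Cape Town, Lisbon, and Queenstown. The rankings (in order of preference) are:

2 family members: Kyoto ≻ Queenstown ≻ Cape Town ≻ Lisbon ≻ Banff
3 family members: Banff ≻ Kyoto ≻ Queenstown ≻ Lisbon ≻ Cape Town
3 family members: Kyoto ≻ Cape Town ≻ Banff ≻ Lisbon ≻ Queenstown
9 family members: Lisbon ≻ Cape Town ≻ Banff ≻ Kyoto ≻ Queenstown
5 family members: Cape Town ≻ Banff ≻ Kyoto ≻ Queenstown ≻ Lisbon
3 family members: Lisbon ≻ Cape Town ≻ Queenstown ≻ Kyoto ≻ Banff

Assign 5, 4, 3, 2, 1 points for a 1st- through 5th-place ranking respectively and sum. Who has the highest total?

Cape Town

Banff: 2·1 + 3·5 + 3·3 + 9·3 + 5·4 + 3·1 = 76
Kyoto: 2·5 + 3·4 + 3·5 + 9·2 + 5·3 + 3·2 = 76
Cape Town: 2·3 + 3·1 + 3·4 + 9·4 + 5·5 + 3·4 = 94
Lisbon: 2·2 + 3·2 + 3·2 + 9·5 + 5·1 + 3·5 = 81
Queenstown: 2·4 + 3·3 + 3·1 + 9·1 + 5·2 + 3·3 = 48
Cape Town has the highest Borda score (94).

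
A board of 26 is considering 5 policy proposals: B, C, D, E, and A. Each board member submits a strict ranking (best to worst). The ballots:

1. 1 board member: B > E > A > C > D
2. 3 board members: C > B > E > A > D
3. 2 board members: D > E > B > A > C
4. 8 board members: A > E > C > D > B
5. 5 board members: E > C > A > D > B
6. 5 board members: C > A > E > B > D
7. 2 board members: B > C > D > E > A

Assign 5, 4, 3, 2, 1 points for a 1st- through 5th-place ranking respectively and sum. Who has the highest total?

E

B: 1·5 + 3·4 + 2·3 + 8·1 + 5·1 + 5·2 + 2·5 = 56
C: 1·2 + 3·5 + 2·1 + 8·3 + 5·4 + 5·5 + 2·4 = 96
D: 1·1 + 3·1 + 2·5 + 8·2 + 5·2 + 5·1 + 2·3 = 51
E: 1·4 + 3·3 + 2·4 + 8·4 + 5·5 + 5·3 + 2·2 = 97
A: 1·3 + 3·2 + 2·2 + 8·5 + 5·3 + 5·4 + 2·1 = 90
E has the highest Borda score (97).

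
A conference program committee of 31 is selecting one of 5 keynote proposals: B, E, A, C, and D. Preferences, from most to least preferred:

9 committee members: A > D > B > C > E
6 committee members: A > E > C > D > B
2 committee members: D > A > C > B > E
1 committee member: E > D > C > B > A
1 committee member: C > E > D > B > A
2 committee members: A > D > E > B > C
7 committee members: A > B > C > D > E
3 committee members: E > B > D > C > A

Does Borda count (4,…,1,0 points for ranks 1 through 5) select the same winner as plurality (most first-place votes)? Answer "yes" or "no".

yes

Borda — scores: B 54, E 41, A 102, C 48, D 65. Winner: A.
Plurality — first-place votes: B 0, E 4, A 24, C 1, D 2. Winner: A.
The two methods agree.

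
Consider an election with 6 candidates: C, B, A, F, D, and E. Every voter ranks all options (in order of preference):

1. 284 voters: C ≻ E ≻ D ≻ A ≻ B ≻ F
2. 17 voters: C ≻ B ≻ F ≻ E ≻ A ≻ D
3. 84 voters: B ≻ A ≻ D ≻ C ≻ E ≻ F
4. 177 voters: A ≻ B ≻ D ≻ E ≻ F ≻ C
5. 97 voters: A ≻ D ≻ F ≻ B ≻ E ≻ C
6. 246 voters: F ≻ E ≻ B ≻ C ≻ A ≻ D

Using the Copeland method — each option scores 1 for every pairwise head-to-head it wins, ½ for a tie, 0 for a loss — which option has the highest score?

E

C: beats A and D; loses to B, F, and E → score 2.
B: beats C, F, and D; loses to A and E → score 3.
A: beats B, F, and D; loses to C and E → score 3.
F: beats C; loses to B, A, D, and E → score 1.
D: beats F; loses to C, B, A, and E → score 1.
E: beats C, B, A, F, and D → score 5.
E has the best pairwise record.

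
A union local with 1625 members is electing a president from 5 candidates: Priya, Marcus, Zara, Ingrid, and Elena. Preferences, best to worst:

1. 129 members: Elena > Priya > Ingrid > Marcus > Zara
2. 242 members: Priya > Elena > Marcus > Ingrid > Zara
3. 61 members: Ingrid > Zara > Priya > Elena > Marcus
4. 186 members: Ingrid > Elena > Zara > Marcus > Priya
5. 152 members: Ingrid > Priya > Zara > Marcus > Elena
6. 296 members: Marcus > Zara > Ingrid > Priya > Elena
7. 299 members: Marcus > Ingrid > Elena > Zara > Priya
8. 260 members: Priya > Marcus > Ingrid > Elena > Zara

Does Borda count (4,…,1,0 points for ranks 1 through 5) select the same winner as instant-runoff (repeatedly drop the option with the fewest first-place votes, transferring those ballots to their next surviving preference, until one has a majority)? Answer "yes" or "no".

no

Borda — scores: Priya 3269, Marcus 4111, Zara 2046, Ingrid 4105, Elena 2719. Winner: Marcus.
Instant-runoff — R1 Priya 502, Marcus 595, Zara 0, Ingrid 399, Elena 129 (Zara out); R2 Priya 502, Marcus 595, Ingrid 399, Elena 129 (Elena out); R3 Priya 631, Marcus 595, Ingrid 399 (Ingrid out); R4 Priya 844, Marcus 781 (Priya winner). Winner: Priya.
The two methods disagree.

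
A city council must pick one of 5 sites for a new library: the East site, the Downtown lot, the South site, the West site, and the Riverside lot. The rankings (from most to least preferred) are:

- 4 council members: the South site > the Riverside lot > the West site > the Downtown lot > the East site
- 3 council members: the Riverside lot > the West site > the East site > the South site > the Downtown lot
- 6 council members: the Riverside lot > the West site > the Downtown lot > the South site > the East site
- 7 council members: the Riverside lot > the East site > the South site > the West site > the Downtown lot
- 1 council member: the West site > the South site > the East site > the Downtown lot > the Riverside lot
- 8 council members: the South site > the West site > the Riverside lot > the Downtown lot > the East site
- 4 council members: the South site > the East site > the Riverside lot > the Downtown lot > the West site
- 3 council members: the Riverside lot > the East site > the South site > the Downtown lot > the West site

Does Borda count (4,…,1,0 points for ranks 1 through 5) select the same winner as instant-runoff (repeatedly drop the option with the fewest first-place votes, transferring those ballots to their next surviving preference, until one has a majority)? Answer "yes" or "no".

Borda — scores: the East site 50, the Downtown lot 32, the South site 96, the West site 70, the Riverside lot 112. Winner: the Riverside lot.
Instant-runoff — R1 the East site 0, the Downtown lot 0, the South site 16, the West site 1, the Riverside lot 19 (the Riverside lot winner). Winner: the Riverside lot.
The two methods agree.

yes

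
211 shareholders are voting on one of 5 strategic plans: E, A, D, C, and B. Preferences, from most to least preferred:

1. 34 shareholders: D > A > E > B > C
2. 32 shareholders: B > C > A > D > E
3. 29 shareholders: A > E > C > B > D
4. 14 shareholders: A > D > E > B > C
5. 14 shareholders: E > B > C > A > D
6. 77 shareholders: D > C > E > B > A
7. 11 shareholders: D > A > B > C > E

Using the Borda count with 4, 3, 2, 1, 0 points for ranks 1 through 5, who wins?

E: 34·2 + 32·0 + 29·3 + 14·2 + 14·4 + 77·2 + 11·0 = 393
A: 34·3 + 32·2 + 29·4 + 14·4 + 14·1 + 77·0 + 11·3 = 385
D: 34·4 + 32·1 + 29·0 + 14·3 + 14·0 + 77·4 + 11·4 = 562
C: 34·0 + 32·3 + 29·2 + 14·0 + 14·2 + 77·3 + 11·1 = 424
B: 34·1 + 32·4 + 29·1 + 14·1 + 14·3 + 77·1 + 11·2 = 346
D has the highest Borda score (562).

D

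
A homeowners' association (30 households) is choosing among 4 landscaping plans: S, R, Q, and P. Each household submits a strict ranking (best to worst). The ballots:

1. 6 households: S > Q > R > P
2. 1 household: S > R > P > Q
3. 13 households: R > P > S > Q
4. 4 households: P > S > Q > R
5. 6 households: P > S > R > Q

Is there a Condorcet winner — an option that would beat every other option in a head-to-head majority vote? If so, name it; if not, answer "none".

none

Checking pairwise contests:
P beats S 23–7.
S beats R 17–13.
S beats Q 30–0.
R beats P 20–10.
Every option loses at least one head-to-head, so there is no Condorcet winner.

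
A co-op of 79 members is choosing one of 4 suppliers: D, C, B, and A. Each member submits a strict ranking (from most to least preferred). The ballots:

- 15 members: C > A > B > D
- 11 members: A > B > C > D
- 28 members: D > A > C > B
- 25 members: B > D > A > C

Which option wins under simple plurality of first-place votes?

D

First-place votes: D 28, C 15, B 25, A 11.
D has the most first-place votes.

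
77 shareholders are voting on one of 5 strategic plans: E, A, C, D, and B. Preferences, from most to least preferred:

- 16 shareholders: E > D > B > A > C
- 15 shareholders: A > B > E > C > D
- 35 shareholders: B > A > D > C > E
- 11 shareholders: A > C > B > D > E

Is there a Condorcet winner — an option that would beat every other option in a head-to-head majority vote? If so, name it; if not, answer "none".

B vs E: 61–16 for B.
B vs A: 51–26 for B.
B vs C: 66–11 for B.
B vs D: 61–16 for B.
B beats every other option head-to-head.

B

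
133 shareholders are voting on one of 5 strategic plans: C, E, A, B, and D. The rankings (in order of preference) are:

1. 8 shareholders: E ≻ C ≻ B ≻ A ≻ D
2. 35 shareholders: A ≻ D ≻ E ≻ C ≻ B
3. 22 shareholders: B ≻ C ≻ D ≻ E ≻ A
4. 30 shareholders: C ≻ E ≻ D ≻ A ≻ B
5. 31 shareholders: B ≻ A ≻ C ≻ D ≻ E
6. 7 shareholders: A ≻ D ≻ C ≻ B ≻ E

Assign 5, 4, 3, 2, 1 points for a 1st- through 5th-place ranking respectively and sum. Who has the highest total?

C: 8·4 + 35·2 + 22·4 + 30·5 + 31·3 + 7·3 = 454
E: 8·5 + 35·3 + 22·2 + 30·4 + 31·1 + 7·1 = 347
A: 8·2 + 35·5 + 22·1 + 30·2 + 31·4 + 7·5 = 432
B: 8·3 + 35·1 + 22·5 + 30·1 + 31·5 + 7·2 = 368
D: 8·1 + 35·4 + 22·3 + 30·3 + 31·2 + 7·4 = 394
C has the highest Borda score (454).

C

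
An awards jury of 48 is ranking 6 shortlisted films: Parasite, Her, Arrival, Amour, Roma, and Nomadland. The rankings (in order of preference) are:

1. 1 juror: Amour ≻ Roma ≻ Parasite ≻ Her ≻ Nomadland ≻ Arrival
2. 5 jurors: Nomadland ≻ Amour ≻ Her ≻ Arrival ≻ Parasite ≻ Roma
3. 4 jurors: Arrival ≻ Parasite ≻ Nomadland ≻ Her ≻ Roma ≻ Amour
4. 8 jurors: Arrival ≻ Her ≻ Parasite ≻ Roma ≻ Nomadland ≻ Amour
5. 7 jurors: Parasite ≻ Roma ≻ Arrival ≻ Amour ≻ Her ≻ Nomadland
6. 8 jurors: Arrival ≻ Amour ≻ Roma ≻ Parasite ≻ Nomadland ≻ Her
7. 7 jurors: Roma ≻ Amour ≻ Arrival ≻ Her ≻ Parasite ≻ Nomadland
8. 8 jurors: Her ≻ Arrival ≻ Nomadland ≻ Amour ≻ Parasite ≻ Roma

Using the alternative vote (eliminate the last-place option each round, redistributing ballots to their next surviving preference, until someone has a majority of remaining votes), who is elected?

Arrival

Round 1: Parasite 7, Her 8, Arrival 20, Amour 1, Roma 7, Nomadland 5. Eliminate Amour.
Round 2: Parasite 7, Her 8, Arrival 20, Roma 8, Nomadland 5. Eliminate Nomadland.
Round 3: Parasite 7, Her 13, Arrival 20, Roma 8. Eliminate Parasite.
Round 4: Her 13, Arrival 20, Roma 15. Eliminate Her.
Round 5: Arrival 33, Roma 15. Arrival has a majority.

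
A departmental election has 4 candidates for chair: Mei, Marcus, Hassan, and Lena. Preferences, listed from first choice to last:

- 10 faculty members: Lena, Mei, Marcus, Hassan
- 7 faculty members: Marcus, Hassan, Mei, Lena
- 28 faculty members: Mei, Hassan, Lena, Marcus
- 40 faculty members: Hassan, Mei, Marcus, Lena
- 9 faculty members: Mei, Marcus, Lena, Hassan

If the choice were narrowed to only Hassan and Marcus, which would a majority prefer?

Voters preferring Hassan to Marcus: 68; preferring Marcus to Hassan: 26.
Hassan wins the head-to-head.

Hassan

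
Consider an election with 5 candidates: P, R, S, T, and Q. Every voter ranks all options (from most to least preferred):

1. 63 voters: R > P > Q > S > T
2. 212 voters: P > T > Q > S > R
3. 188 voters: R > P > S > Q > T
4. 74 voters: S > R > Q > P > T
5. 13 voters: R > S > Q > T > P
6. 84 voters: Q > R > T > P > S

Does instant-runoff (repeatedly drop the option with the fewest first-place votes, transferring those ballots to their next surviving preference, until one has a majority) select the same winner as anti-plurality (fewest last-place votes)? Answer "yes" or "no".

Instant-runoff — R1 P 212, R 264, S 74, T 0, Q 84 (T out); R2 P 212, R 264, S 74, Q 84 (S out); R3 P 212, R 338, Q 84 (R winner). Winner: R.
Anti-plurality — last-place votes: P 13, R 212, S 84, T 325, Q 0. Winner: Q.
The two methods disagree.

no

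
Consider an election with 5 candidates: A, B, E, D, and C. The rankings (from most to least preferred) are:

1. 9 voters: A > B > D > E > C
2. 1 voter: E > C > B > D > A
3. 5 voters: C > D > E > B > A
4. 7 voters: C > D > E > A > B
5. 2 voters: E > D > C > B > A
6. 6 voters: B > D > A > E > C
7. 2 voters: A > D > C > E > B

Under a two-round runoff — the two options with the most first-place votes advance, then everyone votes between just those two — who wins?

Round 1 first-place votes: A 11, B 6, E 3, D 0, C 12.
C and A advance.
Runoff: C is preferred to A by 15 voters; A by 17.
A wins the runoff.

A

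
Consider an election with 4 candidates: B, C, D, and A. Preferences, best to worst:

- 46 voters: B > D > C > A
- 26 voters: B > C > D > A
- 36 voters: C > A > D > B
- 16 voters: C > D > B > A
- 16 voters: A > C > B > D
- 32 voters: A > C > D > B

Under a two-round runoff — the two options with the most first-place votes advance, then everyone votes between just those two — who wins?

Round 1 first-place votes: B 72, C 52, D 0, A 48.
B and C advance.
Runoff: B is preferred to C by 72 voters; C by 100.
C wins the runoff.

C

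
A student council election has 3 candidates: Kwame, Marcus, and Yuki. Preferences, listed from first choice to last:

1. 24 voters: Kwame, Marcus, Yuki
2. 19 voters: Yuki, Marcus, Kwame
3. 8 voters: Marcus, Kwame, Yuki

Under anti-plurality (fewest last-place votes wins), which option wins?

Marcus

Last-place votes: Kwame 19, Marcus 0, Yuki 32.
Marcus is ranked last by the fewest voters, so Marcus wins.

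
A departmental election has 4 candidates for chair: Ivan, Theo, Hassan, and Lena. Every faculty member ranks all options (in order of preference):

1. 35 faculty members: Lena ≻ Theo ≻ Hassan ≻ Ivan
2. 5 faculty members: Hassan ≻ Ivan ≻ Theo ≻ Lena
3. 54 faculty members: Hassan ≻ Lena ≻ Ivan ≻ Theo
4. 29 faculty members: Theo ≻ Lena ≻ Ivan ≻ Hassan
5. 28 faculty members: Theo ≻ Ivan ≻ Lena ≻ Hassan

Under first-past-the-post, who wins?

First-place votes: Ivan 0, Theo 57, Hassan 59, Lena 35.
Hassan has the most first-place votes.

Hassan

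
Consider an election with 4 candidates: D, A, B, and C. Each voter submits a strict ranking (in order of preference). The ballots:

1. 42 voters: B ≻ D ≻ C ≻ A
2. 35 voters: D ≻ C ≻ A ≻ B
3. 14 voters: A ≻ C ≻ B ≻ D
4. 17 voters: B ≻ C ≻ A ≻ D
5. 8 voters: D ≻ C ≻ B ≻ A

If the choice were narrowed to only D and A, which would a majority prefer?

Voters preferring D to A: 85; preferring A to D: 31.
D wins the head-to-head.

D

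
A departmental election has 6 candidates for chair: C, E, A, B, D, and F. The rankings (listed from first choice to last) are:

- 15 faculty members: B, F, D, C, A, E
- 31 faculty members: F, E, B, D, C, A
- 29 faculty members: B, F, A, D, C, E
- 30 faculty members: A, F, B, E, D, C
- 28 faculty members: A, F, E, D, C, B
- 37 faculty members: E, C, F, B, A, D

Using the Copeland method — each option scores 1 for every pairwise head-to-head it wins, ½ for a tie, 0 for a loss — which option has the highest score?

F

C: loses to E, A, B, D, and F → score 0.
E: beats C, B, and D; loses to A and F → score 3.
A: beats C, E, and D; loses to B and F → score 3.
B: beats C, A, and D; loses to E and F → score 3.
D: beats C; loses to E, A, B, and F → score 1.
F: beats C, E, A, B, and D → score 5.
F has the best pairwise record.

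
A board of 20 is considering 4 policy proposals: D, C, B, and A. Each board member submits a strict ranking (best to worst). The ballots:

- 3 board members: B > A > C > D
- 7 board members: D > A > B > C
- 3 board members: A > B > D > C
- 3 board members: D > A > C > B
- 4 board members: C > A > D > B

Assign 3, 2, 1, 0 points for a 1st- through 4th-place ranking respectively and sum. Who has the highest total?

A

D: 3·0 + 7·3 + 3·1 + 3·3 + 4·1 = 37
C: 3·1 + 7·0 + 3·0 + 3·1 + 4·3 = 18
B: 3·3 + 7·1 + 3·2 + 3·0 + 4·0 = 22
A: 3·2 + 7·2 + 3·3 + 3·2 + 4·2 = 43
A has the highest Borda score (43).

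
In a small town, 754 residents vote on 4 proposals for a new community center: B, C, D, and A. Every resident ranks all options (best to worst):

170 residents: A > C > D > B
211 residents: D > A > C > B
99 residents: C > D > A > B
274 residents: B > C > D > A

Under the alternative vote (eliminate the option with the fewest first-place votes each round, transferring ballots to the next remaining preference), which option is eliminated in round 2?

A

Round 1: B 274, C 99, D 211, A 170. Eliminate C.
Round 2: B 274, D 310, A 170. Eliminate A.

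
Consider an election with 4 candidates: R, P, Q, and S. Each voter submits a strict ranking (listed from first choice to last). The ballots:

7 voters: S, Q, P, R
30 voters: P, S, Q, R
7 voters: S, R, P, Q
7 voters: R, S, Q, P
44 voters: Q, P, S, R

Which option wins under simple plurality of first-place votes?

First-place votes: R 7, P 30, Q 44, S 14.
Q has the most first-place votes.

Q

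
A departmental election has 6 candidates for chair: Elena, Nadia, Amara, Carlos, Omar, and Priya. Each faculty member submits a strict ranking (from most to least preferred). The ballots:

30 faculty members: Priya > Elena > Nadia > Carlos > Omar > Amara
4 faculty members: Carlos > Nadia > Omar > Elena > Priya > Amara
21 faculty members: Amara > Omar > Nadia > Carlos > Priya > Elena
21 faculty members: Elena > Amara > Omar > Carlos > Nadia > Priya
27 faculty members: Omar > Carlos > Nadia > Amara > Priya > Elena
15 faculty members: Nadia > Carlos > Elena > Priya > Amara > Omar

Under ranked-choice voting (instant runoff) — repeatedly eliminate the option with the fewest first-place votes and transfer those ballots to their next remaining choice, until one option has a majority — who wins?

Elena

Round 1: Elena 21, Nadia 15, Amara 21, Carlos 4, Omar 27, Priya 30. Eliminate Carlos.
Round 2: Elena 21, Nadia 19, Amara 21, Omar 27, Priya 30. Eliminate Nadia.
Round 3: Elena 36, Amara 21, Omar 31, Priya 30. Eliminate Amara.
Round 4: Elena 36, Omar 52, Priya 30. Eliminate Priya.
Round 5: Elena 66, Omar 52. Elena has a majority.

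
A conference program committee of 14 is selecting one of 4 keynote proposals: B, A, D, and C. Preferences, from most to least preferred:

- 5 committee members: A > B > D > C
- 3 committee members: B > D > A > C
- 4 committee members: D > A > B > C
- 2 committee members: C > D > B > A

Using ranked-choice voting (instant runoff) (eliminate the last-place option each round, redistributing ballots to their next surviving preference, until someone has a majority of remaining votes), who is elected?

D

Round 1: B 3, A 5, D 4, C 2. Eliminate C.
Round 2: B 3, A 5, D 6. Eliminate B.
Round 3: A 5, D 9. D has a majority.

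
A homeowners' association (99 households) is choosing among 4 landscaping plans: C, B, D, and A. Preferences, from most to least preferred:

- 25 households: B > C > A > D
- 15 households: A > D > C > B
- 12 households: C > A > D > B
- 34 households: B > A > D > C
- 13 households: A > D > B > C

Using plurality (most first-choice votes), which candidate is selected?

B

First-place votes: C 12, B 59, D 0, A 28.
B has the most first-place votes.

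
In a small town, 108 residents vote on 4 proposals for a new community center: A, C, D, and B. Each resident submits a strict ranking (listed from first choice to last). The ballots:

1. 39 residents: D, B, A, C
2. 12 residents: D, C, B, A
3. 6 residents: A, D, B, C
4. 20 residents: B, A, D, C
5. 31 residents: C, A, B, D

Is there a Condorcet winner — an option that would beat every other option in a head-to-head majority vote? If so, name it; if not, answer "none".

Checking pairwise contests:
B beats A 71–37.
A beats C 65–43.
A beats D 57–51.
D beats B 57–51.
Every option loses at least one head-to-head, so there is no Condorcet winner.

none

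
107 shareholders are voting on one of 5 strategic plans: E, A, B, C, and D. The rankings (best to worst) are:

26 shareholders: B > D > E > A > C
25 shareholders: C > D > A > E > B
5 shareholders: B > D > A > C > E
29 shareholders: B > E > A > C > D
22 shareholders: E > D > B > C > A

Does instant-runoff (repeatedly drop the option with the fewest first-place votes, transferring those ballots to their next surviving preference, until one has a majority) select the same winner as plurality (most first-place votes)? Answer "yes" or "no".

yes

Instant-runoff — R1 E 22, A 0, B 60, C 25, D 0 (B winner). Winner: B.
Plurality — first-place votes: E 22, A 0, B 60, C 25, D 0. Winner: B.
The two methods agree.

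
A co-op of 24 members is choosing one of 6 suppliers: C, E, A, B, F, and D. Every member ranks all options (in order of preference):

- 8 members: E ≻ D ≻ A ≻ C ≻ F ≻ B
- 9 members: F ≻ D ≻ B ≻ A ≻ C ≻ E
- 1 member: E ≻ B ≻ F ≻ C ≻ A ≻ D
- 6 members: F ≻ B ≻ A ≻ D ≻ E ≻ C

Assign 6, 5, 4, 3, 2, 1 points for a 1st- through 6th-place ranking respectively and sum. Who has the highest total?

C: 8·3 + 9·2 + 1·3 + 6·1 = 51
E: 8·6 + 9·1 + 1·6 + 6·2 = 75
A: 8·4 + 9·3 + 1·2 + 6·4 = 85
B: 8·1 + 9·4 + 1·5 + 6·5 = 79
F: 8·2 + 9·6 + 1·4 + 6·6 = 110
D: 8·5 + 9·5 + 1·1 + 6·3 = 104
F has the highest Borda score (110).

F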